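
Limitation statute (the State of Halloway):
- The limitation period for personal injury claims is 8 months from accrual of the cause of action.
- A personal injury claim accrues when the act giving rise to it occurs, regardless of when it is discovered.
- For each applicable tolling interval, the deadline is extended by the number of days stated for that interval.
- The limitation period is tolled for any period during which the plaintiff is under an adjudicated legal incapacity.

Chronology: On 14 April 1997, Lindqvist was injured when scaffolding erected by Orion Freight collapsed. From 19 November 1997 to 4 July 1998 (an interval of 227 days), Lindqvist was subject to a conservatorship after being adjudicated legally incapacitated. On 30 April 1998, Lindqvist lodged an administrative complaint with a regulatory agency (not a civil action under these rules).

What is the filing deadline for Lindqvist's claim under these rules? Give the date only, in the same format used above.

29 July 1998

The limitation period began to run on 14 April 1997.
Adding the 8 months base period to 14 April 1997 gives a deadline of 14 December 1997, before any tolling.
The period was tolled for 227 days by the plaintiff's legal incapacity (19 November 1997 to 4 July 1998), pushing the deadline to 29 July 1998.
None of the other events listed affects the running of the period under the stated rules.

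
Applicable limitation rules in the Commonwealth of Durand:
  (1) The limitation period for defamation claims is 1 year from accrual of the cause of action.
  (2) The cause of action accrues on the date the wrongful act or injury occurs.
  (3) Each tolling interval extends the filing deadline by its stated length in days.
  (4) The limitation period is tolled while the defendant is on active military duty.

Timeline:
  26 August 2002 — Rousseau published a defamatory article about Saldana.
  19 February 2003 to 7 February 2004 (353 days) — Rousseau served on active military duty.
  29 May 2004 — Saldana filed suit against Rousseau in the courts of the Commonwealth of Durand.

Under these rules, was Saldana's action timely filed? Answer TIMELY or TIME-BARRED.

The limitation period began to run on 26 August 2002.
Adding the 1 year base period to 26 August 2002 gives a deadline of 26 August 2003, before any tolling.
Because the defendant's active military service ran from 19 February 2003 to 7 February 2004, the deadline is extended by 353 days to 13 August 2004.
Saldana filed on 29 May 2004, before the 13 August 2004 deadline, so the action is timely.

TIMELY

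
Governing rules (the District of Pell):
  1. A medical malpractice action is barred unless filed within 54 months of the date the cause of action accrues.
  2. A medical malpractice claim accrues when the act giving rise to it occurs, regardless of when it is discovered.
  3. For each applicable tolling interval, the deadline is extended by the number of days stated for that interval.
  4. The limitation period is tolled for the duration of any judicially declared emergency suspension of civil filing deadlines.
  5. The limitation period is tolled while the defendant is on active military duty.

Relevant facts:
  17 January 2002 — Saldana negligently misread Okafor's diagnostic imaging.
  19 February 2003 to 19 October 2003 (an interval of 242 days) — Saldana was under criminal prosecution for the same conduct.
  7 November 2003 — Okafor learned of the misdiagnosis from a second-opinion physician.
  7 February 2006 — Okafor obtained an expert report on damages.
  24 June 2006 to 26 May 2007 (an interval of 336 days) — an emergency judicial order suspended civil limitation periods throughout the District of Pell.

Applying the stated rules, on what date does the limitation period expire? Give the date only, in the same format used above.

Because the rule ties accrual to occurrence, the claim accrued on 17 January 2002, not on the 7 November 2003 discovery date.
54 months from 17 January 2002 is 17 July 2006.
The emergency suspension of filing deadlines from 24 June 2006 to 26 May 2007 tolled the period for 336 days, extending the deadline to 18 June 2007.
No stated provision tolls the period for a criminal prosecution, so the interval from 19 February 2003 to 19 October 2003 has no effect on the deadline.
The other events in the timeline have no effect on the limitation period under the stated rules.

18 June 2007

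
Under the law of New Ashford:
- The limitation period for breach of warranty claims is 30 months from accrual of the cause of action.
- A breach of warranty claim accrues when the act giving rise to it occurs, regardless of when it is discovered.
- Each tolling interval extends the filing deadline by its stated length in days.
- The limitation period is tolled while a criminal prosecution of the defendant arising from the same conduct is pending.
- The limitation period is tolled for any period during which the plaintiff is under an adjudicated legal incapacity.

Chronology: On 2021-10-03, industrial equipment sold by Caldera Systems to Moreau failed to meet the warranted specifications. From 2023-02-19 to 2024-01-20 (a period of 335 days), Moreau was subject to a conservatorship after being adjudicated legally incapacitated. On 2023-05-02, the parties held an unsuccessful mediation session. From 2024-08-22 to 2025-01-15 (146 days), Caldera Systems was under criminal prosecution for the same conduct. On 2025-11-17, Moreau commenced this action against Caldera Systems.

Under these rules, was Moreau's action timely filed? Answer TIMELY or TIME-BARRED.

The claim accrued on 2021-10-03, when the wrongful act occurred.
Adding the 30 months base period to 2021-10-03 gives a deadline of 2024-04-03, before any tolling.
Because the plaintiff's legal incapacity ran from 2023-02-19 to 2024-01-20, the deadline is extended by 335 days to 2025-03-04.
The period was tolled for 146 days by the pending criminal prosecution (2024-08-22 to 2025-01-15), pushing the deadline to 2025-07-28.
The other events in the timeline have no effect on the limitation period under the stated rules.
Moreau filed on 2025-11-17, after the 2025-07-28 deadline, so the action is time-barred.

TIME-BARRED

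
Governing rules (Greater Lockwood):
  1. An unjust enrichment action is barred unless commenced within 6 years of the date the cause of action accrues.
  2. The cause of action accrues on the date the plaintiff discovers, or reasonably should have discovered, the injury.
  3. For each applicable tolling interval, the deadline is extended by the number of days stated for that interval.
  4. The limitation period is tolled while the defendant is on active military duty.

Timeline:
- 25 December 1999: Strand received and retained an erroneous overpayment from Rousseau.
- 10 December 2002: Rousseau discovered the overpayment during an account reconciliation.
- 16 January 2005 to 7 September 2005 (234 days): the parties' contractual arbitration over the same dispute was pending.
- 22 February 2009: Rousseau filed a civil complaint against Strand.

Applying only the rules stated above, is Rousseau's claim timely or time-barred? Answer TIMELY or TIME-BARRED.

Under the discovery rule, the claim accrued on 10 December 2002, when Rousseau discovered the injury — not on the 25 December 1999 date of the underlying act.
6 years from 10 December 2002 is 10 December 2008.
No stated provision tolls the period for a pending arbitration, so the interval from 16 January 2005 to 7 September 2005 has no effect on the deadline.
The 22 February 2009 filing falls after the 10 December 2008 deadline; the claim is time-barred.

TIME-BARRED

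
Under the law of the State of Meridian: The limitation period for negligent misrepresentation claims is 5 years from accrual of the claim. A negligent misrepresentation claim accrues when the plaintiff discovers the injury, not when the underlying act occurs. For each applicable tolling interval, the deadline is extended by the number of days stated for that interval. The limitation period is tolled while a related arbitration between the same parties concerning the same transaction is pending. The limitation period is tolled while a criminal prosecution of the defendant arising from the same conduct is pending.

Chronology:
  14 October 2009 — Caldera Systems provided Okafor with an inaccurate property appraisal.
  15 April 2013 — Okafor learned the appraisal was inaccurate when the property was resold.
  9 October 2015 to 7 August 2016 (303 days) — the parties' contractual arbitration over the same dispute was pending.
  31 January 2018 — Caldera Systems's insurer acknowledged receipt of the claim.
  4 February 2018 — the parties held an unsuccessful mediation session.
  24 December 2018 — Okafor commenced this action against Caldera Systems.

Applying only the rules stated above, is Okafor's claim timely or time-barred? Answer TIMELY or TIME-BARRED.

TIMELY

The claim did not accrue until Okafor discovered the injury on 15 April 2013; the 14 October 2009 act date does not start the clock under the stated rule.
The untolled deadline — 5 years after 15 April 2013 — is 15 April 2018.
Because the pending related arbitration ran from 9 October 2015 to 7 August 2016, the deadline is extended by 303 days to 12 February 2019.
None of the other events listed affects the running of the period under the stated rules.
Okafor filed on 24 December 2018, before the 12 February 2019 deadline, so the action is timely.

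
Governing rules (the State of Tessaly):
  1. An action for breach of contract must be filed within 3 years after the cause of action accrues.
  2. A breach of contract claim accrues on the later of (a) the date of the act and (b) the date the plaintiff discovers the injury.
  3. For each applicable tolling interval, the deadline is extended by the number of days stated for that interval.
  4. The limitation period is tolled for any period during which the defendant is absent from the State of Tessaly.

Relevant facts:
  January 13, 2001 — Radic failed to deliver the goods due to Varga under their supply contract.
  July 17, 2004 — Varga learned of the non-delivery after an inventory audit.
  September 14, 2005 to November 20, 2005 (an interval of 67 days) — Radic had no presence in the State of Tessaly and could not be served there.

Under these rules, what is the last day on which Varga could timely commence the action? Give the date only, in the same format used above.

September 22, 2007

The claim accrued on July 17, 2004 — the later of the January 13, 2001 act and the July 17, 2004 discovery.
3 years from July 17, 2004 is July 17, 2007.
Because the defendant's absence from the jurisdiction ran from September 14, 2005 to November 20, 2005, the deadline is extended by 67 days to September 22, 2007.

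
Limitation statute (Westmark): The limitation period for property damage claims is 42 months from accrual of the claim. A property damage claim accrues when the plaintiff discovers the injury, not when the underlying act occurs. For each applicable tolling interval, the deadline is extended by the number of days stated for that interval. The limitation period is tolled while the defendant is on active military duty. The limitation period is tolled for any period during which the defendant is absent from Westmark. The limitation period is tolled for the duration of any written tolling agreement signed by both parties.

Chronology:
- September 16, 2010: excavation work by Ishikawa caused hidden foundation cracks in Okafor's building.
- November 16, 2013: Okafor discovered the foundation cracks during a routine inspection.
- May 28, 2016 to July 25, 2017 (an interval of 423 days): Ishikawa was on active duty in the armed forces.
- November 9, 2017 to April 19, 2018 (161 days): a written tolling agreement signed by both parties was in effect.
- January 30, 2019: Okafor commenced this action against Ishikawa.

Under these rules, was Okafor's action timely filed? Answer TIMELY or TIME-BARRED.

Under the discovery rule, the claim accrued on November 16, 2013, when Okafor discovered the injury — not on the September 16, 2010 date of the underlying act.
Adding the 42 months base period to November 16, 2013 gives a deadline of May 16, 2017, before any tolling.
The period was tolled for 423 days by the defendant's active military service (May 28, 2016 to July 25, 2017), pushing the deadline to July 13, 2018.
The written tolling agreement from November 9, 2017 to April 19, 2018 tolled the period for 161 days, extending the deadline to December 21, 2018.
Okafor filed on January 30, 2019, after the December 21, 2018 deadline, so the action is time-barred.

TIME-BARRED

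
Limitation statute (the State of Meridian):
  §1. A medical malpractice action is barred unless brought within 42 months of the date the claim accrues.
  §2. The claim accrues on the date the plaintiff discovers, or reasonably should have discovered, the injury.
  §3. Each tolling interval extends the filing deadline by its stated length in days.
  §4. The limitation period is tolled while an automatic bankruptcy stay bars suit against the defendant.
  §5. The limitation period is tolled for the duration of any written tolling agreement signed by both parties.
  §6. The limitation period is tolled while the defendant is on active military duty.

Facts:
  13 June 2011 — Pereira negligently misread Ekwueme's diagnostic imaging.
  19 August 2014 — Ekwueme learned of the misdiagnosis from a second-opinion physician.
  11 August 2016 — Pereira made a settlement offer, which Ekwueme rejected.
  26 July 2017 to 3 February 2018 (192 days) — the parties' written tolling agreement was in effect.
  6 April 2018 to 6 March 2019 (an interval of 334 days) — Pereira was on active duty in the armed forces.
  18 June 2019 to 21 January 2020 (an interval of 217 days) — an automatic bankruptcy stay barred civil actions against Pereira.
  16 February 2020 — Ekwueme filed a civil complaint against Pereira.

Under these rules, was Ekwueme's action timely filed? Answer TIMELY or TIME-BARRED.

Under the discovery rule, the claim accrued on 19 August 2014, when Ekwueme discovered the injury — not on the 13 June 2011 date of the underlying act.
Adding the 42 months base period to 19 August 2014 gives a deadline of 19 February 2018, before any tolling.
The period was tolled for 192 days by the written tolling agreement (26 July 2017 to 3 February 2018), pushing the deadline to 30 August 2018.
Because the defendant's active military service ran from 6 April 2018 to 6 March 2019, the deadline is extended by 334 days to 30 July 2019.
The period was tolled for 217 days by the automatic bankruptcy stay (18 June 2019 to 21 January 2020), pushing the deadline to 3 March 2020.
The other events in the timeline have no effect on the limitation period under the stated rules.
The 16 February 2020 filing precedes the 3 March 2020 deadline; the claim is timely.

TIMELY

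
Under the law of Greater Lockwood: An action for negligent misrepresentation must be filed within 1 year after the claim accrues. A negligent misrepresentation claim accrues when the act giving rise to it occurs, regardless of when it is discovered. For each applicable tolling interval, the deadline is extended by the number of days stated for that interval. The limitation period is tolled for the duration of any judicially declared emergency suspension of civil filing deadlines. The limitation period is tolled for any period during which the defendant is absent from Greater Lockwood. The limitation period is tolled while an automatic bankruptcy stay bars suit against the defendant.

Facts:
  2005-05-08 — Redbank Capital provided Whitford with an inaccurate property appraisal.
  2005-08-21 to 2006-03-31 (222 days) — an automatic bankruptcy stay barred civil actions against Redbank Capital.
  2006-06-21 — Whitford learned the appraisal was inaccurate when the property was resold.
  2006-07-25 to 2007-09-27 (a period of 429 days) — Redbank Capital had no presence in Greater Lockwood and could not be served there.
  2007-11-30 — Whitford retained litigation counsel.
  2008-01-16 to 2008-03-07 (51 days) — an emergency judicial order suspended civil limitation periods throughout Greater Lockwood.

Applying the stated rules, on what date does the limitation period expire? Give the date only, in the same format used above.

2008-04-09

Because the rule ties accrual to occurrence, the claim accrued on 2005-05-08, not on the 2006-06-21 discovery date.
1 year from 2005-05-08 is 2006-05-08.
The period was tolled for 222 days by the automatic bankruptcy stay (2005-08-21 to 2006-03-31), pushing the deadline to 2006-12-16.
The period was tolled for 429 days by the defendant's absence from the jurisdiction (2006-07-25 to 2007-09-27), pushing the deadline to 2008-02-18.
Because the emergency suspension of filing deadlines ran from 2008-01-16 to 2008-03-07, the deadline is extended by 51 days to 2008-04-09.
The other events in the timeline have no effect on the limitation period under the stated rules.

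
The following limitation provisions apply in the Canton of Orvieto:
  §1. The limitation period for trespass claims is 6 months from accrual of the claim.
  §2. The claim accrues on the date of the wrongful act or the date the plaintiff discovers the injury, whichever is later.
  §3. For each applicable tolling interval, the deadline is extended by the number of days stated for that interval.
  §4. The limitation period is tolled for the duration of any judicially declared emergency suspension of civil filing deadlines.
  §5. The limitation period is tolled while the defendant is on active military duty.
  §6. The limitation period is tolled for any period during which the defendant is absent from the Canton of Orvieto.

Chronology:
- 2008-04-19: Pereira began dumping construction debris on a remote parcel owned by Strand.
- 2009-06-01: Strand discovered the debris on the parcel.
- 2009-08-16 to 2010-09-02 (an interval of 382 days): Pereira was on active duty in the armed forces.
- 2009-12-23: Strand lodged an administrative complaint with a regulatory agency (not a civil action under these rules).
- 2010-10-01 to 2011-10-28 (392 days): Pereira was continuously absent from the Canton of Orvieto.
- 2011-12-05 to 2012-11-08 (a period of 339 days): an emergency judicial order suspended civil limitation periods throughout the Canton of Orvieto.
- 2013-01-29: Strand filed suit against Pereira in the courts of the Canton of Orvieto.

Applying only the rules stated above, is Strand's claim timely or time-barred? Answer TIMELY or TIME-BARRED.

TIME-BARRED

Taking the later of the act (2008-04-19) and discovery (2009-06-01), the claim accrued on 2009-06-01.
6 months from 2009-06-01 is 2009-12-01.
The period was tolled for 382 days by the defendant's active military service (2009-08-16 to 2010-09-02), pushing the deadline to 2010-12-18.
The defendant's absence from the jurisdiction from 2010-10-01 to 2011-10-28 tolled the period for 392 days, extending the deadline to 2012-01-14.
The period was tolled for 339 days by the emergency suspension of filing deadlines (2011-12-05 to 2012-11-08), pushing the deadline to 2012-12-18.
The other events in the timeline have no effect on the limitation period under the stated rules.
Strand filed on 2013-01-29, after the 2012-12-18 deadline, so the action is time-barred.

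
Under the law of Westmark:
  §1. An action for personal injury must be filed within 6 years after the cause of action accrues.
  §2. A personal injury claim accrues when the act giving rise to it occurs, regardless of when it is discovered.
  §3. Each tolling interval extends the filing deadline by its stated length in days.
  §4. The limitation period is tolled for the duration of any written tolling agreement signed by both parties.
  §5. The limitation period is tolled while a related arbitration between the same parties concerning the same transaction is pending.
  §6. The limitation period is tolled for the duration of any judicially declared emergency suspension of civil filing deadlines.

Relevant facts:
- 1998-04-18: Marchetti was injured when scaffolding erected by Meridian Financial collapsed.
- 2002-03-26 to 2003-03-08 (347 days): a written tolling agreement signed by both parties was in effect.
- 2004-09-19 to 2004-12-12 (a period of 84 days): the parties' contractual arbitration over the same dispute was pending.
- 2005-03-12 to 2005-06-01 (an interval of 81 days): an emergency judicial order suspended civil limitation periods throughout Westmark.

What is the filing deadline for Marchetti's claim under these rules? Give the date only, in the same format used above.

2005-09-12

The claim accrued on 1998-04-18, when the wrongful act occurred.
Adding the 6 years base period to 1998-04-18 gives a deadline of 2004-04-18, before any tolling.
The written tolling agreement from 2002-03-26 to 2003-03-08 tolled the period for 347 days, extending the deadline to 2005-03-31.
The period was tolled for 84 days by the pending related arbitration (2004-09-19 to 2004-12-12), pushing the deadline to 2005-06-23.
The emergency suspension of filing deadlines from 2005-03-12 to 2005-06-01 tolled the period for 81 days, extending the deadline to 2005-09-12.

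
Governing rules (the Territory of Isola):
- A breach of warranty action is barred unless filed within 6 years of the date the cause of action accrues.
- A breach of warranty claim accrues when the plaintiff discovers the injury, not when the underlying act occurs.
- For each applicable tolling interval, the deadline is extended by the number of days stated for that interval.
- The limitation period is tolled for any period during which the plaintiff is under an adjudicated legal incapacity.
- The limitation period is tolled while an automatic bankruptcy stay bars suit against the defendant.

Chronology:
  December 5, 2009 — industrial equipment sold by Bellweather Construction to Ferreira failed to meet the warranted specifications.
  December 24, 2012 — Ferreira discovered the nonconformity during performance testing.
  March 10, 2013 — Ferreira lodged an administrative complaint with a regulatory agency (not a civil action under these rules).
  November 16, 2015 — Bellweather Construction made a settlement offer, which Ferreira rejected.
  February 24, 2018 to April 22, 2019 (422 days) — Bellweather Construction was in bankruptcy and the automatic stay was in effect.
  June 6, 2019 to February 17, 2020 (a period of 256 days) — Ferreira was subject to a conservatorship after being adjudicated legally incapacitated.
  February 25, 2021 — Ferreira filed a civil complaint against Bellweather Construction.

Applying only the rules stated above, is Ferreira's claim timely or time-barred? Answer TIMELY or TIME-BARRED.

TIME-BARRED

Accrual is tied to discovery, so the period began on December 24, 2012 rather than on December 5, 2009 when the act occurred.
The untolled deadline — 6 years after December 24, 2012 — is December 24, 2018.
The automatic bankruptcy stay from February 24, 2018 to April 22, 2019 tolled the period for 422 days, extending the deadline to February 19, 2020.
The period was tolled for 256 days by the plaintiff's legal incapacity (June 6, 2019 to February 17, 2020), pushing the deadline to November 1, 2020.
None of the other events listed affects the running of the period under the stated rules.
Ferreira filed on February 25, 2021, after the November 1, 2020 deadline, so the action is time-barred.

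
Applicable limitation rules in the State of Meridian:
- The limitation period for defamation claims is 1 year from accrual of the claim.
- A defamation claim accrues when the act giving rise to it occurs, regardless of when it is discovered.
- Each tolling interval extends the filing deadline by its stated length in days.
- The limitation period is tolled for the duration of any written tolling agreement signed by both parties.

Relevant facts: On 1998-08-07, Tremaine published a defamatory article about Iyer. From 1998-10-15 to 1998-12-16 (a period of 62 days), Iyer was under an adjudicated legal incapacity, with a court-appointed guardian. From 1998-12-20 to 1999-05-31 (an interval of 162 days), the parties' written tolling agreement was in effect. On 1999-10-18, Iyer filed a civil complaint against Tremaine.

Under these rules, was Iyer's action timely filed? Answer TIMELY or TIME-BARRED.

The limitation period began to run on 1998-08-07.
The untolled deadline — 1 year after 1998-08-07 — is 1999-08-07.
The written tolling agreement from 1998-12-20 to 1999-05-31 tolled the period for 162 days, extending the deadline to 2000-01-16.
The plaintiff's legal incapacity from 1998-10-15 to 1998-12-16 does not toll the period, because no stated rule makes the plaintiff's incapacity a tolling event.
Filing on 1999-10-18 beat the 2000-01-16 deadline — the action is timely.

TIMELY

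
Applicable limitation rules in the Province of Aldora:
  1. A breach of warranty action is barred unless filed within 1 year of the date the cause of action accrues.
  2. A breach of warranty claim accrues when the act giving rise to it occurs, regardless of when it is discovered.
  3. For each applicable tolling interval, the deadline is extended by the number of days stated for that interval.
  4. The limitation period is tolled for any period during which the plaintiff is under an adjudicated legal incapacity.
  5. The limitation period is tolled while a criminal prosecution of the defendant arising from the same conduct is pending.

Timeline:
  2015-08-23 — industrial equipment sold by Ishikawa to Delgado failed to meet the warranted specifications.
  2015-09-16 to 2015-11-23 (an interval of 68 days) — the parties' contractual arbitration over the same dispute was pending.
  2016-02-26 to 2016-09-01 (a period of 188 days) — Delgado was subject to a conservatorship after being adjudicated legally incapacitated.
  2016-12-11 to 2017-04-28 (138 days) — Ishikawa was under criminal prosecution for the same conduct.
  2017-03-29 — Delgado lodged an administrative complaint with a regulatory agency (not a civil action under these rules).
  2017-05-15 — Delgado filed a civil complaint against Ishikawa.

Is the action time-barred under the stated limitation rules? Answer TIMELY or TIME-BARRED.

TIMELY

The limitation period began to run on 2015-08-23.
Adding the 1 year base period to 2015-08-23 gives a deadline of 2016-08-23, before any tolling.
The period was tolled for 188 days by the plaintiff's legal incapacity (2016-02-26 to 2016-09-01), pushing the deadline to 2017-02-27.
The period was tolled for 138 days by the pending criminal prosecution (2016-12-11 to 2017-04-28), pushing the deadline to 2017-07-15.
No stated provision tolls the period for a pending arbitration, so the interval from 2015-09-16 to 2015-11-23 has no effect on the deadline.
Nothing else in the chronology tolls or restarts the period.
Filing on 2017-05-15 beat the 2017-07-15 deadline — the action is timely.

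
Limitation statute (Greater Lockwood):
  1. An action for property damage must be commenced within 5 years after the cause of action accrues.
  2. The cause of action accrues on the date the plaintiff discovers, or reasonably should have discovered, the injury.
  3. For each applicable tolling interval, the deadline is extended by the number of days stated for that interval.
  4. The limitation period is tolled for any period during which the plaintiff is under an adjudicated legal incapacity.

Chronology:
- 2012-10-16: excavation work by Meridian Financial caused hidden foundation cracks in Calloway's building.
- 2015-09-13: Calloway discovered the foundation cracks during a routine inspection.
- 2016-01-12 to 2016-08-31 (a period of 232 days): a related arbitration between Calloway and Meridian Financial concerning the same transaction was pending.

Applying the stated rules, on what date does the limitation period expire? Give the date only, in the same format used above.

Accrual is tied to discovery, so the period began on 2015-09-13 rather than on 2012-10-16 when the act occurred.
Adding the 5 years base period to 2015-09-13 gives a deadline of 2020-09-13, before any tolling.
The pending related arbitration from 2016-01-12 to 2016-08-31 does not toll the period, because no stated rule makes a pending arbitration a tolling event.

2020-09-13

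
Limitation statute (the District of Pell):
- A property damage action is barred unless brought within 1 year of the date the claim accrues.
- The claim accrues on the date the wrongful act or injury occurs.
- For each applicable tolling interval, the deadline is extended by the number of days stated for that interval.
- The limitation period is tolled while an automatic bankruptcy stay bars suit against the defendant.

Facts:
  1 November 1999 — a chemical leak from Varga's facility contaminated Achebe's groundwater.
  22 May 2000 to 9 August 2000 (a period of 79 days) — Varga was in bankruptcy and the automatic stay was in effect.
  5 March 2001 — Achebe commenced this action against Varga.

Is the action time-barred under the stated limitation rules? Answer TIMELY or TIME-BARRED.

The claim accrued on 1 November 1999, when the wrongful act occurred.
The untolled deadline — 1 year after 1 November 1999 — is 1 November 2000.
Because the automatic bankruptcy stay ran from 22 May 2000 to 9 August 2000, the deadline is extended by 79 days to 19 January 2001.
Achebe filed on 5 March 2001, after the 19 January 2001 deadline, so the action is time-barred.

TIME-BARRED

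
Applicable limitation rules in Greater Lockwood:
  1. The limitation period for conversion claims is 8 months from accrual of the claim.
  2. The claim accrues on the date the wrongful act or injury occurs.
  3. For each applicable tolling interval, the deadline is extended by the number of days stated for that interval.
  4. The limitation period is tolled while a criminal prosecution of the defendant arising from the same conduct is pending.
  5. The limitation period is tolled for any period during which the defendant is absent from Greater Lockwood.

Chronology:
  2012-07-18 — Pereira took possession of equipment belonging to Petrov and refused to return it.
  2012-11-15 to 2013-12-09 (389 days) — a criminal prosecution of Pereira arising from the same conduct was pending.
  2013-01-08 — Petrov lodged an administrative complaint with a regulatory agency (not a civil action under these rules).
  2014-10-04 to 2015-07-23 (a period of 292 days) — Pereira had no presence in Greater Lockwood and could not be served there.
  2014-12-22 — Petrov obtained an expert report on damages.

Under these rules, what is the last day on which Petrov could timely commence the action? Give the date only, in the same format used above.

The claim accrued on 2012-07-18, the date of the act.
Adding the 8 months base period to 2012-07-18 gives a deadline of 2013-03-18, before any tolling.
The period was tolled for 389 days by the pending criminal prosecution (2012-11-15 to 2013-12-09), pushing the deadline to 2014-04-11.
By the time the defendant's absence from the jurisdiction began on 2014-10-04, the limitation period had already expired on 2014-04-11; that interval cannot revive it.
None of the other events listed affects the running of the period under the stated rules.

2014-04-11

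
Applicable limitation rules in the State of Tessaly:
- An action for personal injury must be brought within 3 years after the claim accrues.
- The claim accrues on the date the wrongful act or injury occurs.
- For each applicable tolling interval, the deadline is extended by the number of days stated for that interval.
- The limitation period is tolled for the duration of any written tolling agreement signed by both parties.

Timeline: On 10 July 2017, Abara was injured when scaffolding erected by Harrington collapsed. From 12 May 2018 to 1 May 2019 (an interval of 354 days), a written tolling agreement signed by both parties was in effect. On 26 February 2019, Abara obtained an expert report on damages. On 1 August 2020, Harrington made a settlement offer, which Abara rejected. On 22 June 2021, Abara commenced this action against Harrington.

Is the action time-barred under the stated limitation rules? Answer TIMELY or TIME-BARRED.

The limitation period began to run on 10 July 2017.
3 years from 10 July 2017 is 10 July 2020.
The period was tolled for 354 days by the written tolling agreement (12 May 2018 to 1 May 2019), pushing the deadline to 29 June 2021.
The other events in the timeline have no effect on the limitation period under the stated rules.
The 22 June 2021 filing precedes the 29 June 2021 deadline; the claim is timely.

TIMELY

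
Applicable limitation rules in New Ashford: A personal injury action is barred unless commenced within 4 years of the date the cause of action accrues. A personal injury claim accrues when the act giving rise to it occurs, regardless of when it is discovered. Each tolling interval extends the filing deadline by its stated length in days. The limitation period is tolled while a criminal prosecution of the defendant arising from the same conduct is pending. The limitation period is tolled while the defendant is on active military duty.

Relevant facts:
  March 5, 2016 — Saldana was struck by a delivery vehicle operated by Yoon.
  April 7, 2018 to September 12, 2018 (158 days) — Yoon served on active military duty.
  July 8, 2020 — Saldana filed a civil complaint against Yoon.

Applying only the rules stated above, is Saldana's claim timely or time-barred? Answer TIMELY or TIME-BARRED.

TIMELY

The limitation period began to run on March 5, 2016.
4 years from March 5, 2016 is March 5, 2020.
Because the defendant's active military service ran from April 7, 2018 to September 12, 2018, the deadline is extended by 158 days to August 10, 2020.
The July 8, 2020 filing precedes the August 10, 2020 deadline; the claim is timely.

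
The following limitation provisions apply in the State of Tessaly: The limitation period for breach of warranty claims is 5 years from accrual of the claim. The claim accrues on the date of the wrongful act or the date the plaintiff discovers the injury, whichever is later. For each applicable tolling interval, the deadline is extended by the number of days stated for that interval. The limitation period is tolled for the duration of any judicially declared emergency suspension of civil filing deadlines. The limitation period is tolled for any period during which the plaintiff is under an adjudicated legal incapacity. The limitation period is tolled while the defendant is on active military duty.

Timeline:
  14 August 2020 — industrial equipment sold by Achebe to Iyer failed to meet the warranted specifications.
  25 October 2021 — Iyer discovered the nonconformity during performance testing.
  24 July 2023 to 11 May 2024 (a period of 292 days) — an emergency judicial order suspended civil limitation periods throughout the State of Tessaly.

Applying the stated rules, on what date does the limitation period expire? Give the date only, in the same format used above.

Taking the later of the act (14 August 2020) and discovery (25 October 2021), the claim accrued on 25 October 2021.
The untolled deadline — 5 years after 25 October 2021 — is 25 October 2026.
The emergency suspension of filing deadlines from 24 July 2023 to 11 May 2024 tolled the period for 292 days, extending the deadline to 13 August 2027.

13 August 2027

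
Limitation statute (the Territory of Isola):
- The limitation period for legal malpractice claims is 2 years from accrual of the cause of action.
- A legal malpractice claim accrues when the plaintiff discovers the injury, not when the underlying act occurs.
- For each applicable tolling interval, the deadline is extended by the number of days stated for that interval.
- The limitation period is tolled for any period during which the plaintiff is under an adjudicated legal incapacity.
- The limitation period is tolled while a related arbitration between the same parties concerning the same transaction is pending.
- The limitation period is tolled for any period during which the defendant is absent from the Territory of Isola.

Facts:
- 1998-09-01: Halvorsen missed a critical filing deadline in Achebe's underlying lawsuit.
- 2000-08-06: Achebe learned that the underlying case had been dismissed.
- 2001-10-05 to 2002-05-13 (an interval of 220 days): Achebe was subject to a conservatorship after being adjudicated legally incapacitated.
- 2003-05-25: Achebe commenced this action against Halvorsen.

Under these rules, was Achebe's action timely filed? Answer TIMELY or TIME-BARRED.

TIME-BARRED

The claim did not accrue until Achebe discovered the injury on 2000-08-06; the 1998-09-01 act date does not start the clock under the stated rule.
The untolled deadline — 2 years after 2000-08-06 — is 2002-08-06.
The plaintiff's legal incapacity from 2001-10-05 to 2002-05-13 tolled the period for 220 days, extending the deadline to 2003-03-14.
Filing on 2003-05-25 missed the 2003-03-14 deadline — the action is time-barred.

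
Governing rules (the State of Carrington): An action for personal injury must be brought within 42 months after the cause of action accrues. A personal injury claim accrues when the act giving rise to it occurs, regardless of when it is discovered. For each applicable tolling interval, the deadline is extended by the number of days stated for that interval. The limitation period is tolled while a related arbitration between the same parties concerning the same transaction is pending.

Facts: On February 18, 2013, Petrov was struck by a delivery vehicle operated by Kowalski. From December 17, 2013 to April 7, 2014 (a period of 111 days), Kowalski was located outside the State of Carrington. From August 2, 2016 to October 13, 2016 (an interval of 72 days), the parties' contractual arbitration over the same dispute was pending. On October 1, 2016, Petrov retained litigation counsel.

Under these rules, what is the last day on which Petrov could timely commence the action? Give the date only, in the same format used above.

The claim accrued on February 18, 2013, when the wrongful act occurred.
Adding the 42 months base period to February 18, 2013 gives a deadline of August 18, 2016, before any tolling.
The pending related arbitration from August 2, 2016 to October 13, 2016 tolled the period for 72 days, extending the deadline to October 29, 2016.
The defendant's absence from the jurisdiction from December 17, 2013 to April 7, 2014 does not toll the period, because no stated rule makes the defendant's absence a tolling event.
The other events in the timeline have no effect on the limitation period under the stated rules.

October 29, 2016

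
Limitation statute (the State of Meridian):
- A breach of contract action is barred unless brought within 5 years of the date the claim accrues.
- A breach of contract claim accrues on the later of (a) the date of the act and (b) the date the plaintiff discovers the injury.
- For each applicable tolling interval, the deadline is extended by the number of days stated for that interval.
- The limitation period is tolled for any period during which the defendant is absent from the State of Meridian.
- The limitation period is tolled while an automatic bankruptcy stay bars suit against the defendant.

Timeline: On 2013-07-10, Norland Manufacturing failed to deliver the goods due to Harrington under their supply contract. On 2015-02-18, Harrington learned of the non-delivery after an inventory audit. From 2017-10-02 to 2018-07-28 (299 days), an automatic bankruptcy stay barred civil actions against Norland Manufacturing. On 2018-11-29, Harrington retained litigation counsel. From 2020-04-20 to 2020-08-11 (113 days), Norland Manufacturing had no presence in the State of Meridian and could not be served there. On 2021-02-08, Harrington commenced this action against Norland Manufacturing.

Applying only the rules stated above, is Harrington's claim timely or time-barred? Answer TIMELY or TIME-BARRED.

TIMELY

Because discovery on 2015-02-18 post-dates the 2013-07-10 act, accrual under the later-of rule falls on 2015-02-18.
The untolled deadline — 5 years after 2015-02-18 — is 2020-02-18.
The automatic bankruptcy stay from 2017-10-02 to 2018-07-28 tolled the period for 299 days, extending the deadline to 2020-12-13.
Because the defendant's absence from the jurisdiction ran from 2020-04-20 to 2020-08-11, the deadline is extended by 113 days to 2021-04-05.
Nothing else in the chronology tolls or restarts the period.
The 2021-02-08 filing precedes the 2021-04-05 deadline; the claim is timely.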